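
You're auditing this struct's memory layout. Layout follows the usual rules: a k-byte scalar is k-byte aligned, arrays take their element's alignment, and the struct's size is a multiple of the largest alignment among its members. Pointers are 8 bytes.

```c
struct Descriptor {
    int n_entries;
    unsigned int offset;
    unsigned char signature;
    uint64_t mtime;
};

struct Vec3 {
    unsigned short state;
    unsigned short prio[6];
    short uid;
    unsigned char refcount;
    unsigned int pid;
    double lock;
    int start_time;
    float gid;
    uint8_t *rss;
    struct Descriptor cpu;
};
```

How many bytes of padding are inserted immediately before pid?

Descriptor: n_entries at 0 (size 4, align 4) → ends 4; offset at 4 (size 4, align 4) → ends 8; signature at 8 (size 1, align 1) → ends 9; pad 7 to align 8 for mtime; mtime at 16 (size 8, align 8) → ends 24; total 24 bytes, alignment 8
state at 0 (size 2, align 2) → ends 2
prio at 2 (size 12, align 2) → ends 14
uid at 14 (size 2, align 2) → ends 16
refcount at 16 (size 1, align 1) → ends 17
pad 3 to align 4 for pid
pid at 20 (size 4, align 4) → ends 24

3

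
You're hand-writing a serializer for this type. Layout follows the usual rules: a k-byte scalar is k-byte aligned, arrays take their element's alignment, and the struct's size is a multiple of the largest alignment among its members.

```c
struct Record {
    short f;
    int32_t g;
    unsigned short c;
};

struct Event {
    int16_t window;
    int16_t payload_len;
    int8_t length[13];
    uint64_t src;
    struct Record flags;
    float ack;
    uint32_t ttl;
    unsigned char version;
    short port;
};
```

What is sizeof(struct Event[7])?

392

Record: f at 0 (size 2, align 2) → ends 2; pad 2 to align 4 for g; g at 4 (size 4, align 4) → ends 8; c at 8 (size 2, align 2) → ends 10; tail pad 2 to reach multiple of 4; total 12 bytes, alignment 4
window at 0 (size 2, align 2) → ends 2
payload_len at 2 (size 2, align 2) → ends 4
length at 4 (size 13, align 1) → ends 17
pad 7 to align 8 for src
src at 24 (size 8, align 8) → ends 32
flags at 32 (size 12, align 4) → ends 44
ack at 44 (size 4, align 4) → ends 48
ttl at 48 (size 4, align 4) → ends 52
version at 52 (size 1, align 1) → ends 53
pad 1 to align 2 for port
port at 54 (size 2, align 2) → ends 56
total 56 bytes, alignment 8
array of 7: 7 × 56 = 392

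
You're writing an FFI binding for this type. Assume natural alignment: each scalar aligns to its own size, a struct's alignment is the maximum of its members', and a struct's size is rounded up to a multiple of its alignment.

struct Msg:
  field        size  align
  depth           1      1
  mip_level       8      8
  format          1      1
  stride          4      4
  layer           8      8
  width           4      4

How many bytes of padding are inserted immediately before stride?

depth at 0 (size 1, align 1) → ends 1
pad 7 to align 8 for mip_level
mip_level at 8 (size 8, align 8) → ends 16
format at 16 (size 1, align 1) → ends 17
pad 3 to align 4 for stride
stride at 20 (size 4, align 4) → ends 24

3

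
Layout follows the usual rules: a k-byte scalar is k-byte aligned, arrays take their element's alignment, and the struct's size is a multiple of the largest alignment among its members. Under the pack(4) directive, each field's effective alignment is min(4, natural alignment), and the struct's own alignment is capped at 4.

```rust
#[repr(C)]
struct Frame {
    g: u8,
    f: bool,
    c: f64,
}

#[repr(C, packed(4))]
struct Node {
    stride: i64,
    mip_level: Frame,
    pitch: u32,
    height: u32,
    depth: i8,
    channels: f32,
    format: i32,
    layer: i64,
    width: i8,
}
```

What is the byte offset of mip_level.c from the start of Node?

Frame: @0: g [1B, align 1] → 1; @1: f [1B, align 1] → 2; +6 pad (align 8); @8: c [8B, align 8] → 16; size 16, align 8
@0: stride [8B, align 4] → 8
@8: mip_level [16B, align 4] → 24
within Frame: c at 8
8 + 8 = 16

16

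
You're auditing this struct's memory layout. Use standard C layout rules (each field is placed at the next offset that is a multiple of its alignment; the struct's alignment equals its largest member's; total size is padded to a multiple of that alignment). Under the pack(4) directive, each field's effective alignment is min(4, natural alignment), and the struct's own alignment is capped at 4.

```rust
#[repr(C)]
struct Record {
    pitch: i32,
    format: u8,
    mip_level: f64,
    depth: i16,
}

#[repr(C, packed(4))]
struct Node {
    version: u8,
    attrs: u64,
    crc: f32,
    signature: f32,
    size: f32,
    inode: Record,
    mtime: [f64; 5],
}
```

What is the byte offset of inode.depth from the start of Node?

Record: pitch at 0 (size 4, align 4) → ends 4; format at 4 (size 1, align 1) → ends 5; pad 3 to align 8 for mip_level; mip_level at 8 (size 8, align 8) → ends 16; depth at 16 (size 2, align 2) → ends 18; tail pad 6 to reach multiple of 8; total 24 bytes, alignment 8
version at 0 (size 1, align 1) → ends 1
pad 3 to align 4 for attrs
attrs at 4 (size 8, align 4) → ends 12
crc at 12 (size 4, align 4) → ends 16
signature at 16 (size 4, align 4) → ends 20
size at 20 (size 4, align 4) → ends 24
inode at 24 (size 24, align 4) → ends 48
within Record: depth at 16
24 + 16 = 40

40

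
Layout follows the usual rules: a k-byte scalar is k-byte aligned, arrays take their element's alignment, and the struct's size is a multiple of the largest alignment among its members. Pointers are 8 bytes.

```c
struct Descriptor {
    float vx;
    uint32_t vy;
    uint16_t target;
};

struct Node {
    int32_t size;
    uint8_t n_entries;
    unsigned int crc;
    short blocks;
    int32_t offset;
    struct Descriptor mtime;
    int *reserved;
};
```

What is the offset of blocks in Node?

Descriptor: @0: vx [4B, align 4] → 4; @4: vy [4B, align 4] → 8; @8: target [2B, align 2] → 10; +2 tail pad (align 4); size 12, align 4
@0: size [4B, align 4] → 4
@4: n_entries [1B, align 1] → 5
+3 pad (align 4)
@8: crc [4B, align 4] → 12
@12: blocks [2B, align 2] → 14

12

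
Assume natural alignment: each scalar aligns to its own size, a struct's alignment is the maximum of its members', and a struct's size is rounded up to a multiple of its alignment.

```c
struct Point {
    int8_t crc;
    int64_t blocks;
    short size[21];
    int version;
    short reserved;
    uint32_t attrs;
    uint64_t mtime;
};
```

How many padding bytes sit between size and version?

0..1  crc  (1B, 1-aligned)
1..8  -- padding (7B)
8..16  blocks  (8B, 8-aligned)
16..58  size  (42B, 2-aligned)
58..60  -- padding (2B)
60..64  version  (4B, 4-aligned)

2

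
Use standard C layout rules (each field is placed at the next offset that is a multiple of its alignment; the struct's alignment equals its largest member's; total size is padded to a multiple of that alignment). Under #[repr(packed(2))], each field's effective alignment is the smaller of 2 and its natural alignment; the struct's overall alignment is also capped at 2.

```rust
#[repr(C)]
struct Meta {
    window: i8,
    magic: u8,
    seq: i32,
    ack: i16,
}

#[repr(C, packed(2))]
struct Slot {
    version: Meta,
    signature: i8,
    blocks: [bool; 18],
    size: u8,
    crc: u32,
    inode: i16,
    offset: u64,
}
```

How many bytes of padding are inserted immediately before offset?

0

Meta: @0: window [1B, align 1] → 1; @1: magic [1B, align 1] → 2; +2 pad (align 4); @4: seq [4B, align 4] → 8; @8: ack [2B, align 2] → 10; +2 tail pad (align 4); size 12, align 4
@0: version [12B, align 2] → 12
@12: signature [1B, align 1] → 13
@13: blocks [18B, align 1] → 31
@31: size [1B, align 1] → 32
@32: crc [4B, align 2] → 36
@36: inode [2B, align 2] → 38
@38: offset [8B, align 2] → 46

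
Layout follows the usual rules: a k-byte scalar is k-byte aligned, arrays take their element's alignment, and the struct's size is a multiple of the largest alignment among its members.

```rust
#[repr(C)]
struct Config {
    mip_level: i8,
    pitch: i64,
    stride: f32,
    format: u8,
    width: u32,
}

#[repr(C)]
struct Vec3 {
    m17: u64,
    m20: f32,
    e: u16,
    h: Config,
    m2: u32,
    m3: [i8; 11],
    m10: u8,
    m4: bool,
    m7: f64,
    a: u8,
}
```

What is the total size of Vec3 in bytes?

Config: @0: mip_level [1B, align 1] → 1; +7 pad (align 8); @8: pitch [8B, align 8] → 16; @16: stride [4B, align 4] → 20; @20: format [1B, align 1] → 21; +3 pad (align 4); @24: width [4B, align 4] → 28; +4 tail pad (align 8); size 32, align 8
@0: m17 [8B, align 8] → 8
@8: m20 [4B, align 4] → 12
@12: e [2B, align 2] → 14
+2 pad (align 8)
@16: h [32B, align 8] → 48
@48: m2 [4B, align 4] → 52
@52: m3 [11B, align 1] → 63
@63: m10 [1B, align 1] → 64
@64: m4 [1B, align 1] → 65
+7 pad (align 8)
@72: m7 [8B, align 8] → 80
@80: a [1B, align 1] → 81
+7 tail pad (align 8)
size 88, align 8

88 bytes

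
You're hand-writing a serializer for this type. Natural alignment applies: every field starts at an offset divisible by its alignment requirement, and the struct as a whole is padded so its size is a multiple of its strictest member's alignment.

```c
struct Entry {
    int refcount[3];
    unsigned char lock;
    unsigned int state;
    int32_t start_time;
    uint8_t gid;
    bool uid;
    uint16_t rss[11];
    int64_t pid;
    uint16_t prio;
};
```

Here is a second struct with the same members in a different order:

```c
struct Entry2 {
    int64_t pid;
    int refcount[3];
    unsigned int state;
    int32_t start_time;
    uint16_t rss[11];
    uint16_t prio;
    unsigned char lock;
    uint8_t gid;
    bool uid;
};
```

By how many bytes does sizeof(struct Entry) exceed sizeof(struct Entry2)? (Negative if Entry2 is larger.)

0..12  refcount  (12B, 4-aligned)
12..13  lock  (1B, 1-aligned)
13..16  -- padding (3B)
16..20  state  (4B, 4-aligned)
20..24  start_time  (4B, 4-aligned)
24..25  gid  (1B, 1-aligned)
25..26  uid  (1B, 1-aligned)
26..48  rss  (22B, 2-aligned)
48..56  pid  (8B, 8-aligned)
56..58  prio  (2B, 2-aligned)
58..64  -- tail padding (6B)
sizeof = 64, alignof = 8
— Entry2 —
0..8  pid  (8B, 8-aligned)
8..20  refcount  (12B, 4-aligned)
20..24  state  (4B, 4-aligned)
24..28  start_time  (4B, 4-aligned)
28..50  rss  (22B, 2-aligned)
50..52  prio  (2B, 2-aligned)
52..53  lock  (1B, 1-aligned)
53..54  gid  (1B, 1-aligned)
54..55  uid  (1B, 1-aligned)
55..56  -- tail padding (1B)
sizeof = 56, alignof = 8
64 − 56 = 8

8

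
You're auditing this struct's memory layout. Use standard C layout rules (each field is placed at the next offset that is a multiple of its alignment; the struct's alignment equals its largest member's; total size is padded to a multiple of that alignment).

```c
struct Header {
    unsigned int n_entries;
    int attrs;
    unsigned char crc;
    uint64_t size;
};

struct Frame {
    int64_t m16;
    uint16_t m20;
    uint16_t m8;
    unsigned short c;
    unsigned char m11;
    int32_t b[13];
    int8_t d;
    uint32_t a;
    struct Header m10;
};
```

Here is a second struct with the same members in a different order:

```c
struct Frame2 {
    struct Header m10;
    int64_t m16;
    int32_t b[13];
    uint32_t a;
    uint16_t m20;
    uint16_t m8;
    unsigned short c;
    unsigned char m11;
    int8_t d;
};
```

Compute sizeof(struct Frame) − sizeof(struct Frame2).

Header: n_entries at 0 (size 4, align 4) → ends 4; attrs at 4 (size 4, align 4) → ends 8; crc at 8 (size 1, align 1) → ends 9; pad 7 to align 8 for size; size at 16 (size 8, align 8) → ends 24; total 24 bytes, alignment 8
m16 at 0 (size 8, align 8) → ends 8
m20 at 8 (size 2, align 2) → ends 10
m8 at 10 (size 2, align 2) → ends 12
c at 12 (size 2, align 2) → ends 14
m11 at 14 (size 1, align 1) → ends 15
pad 1 to align 4 for b
b at 16 (size 52, align 4) → ends 68
d at 68 (size 1, align 1) → ends 69
pad 3 to align 4 for a
a at 72 (size 4, align 4) → ends 76
pad 4 to align 8 for m10
m10 at 80 (size 24, align 8) → ends 104
total 104 bytes, alignment 8
— Frame2 —
m10 at 0 (size 24, align 8) → ends 24
m16 at 24 (size 8, align 8) → ends 32
b at 32 (size 52, align 4) → ends 84
a at 84 (size 4, align 4) → ends 88
m20 at 88 (size 2, align 2) → ends 90
m8 at 90 (size 2, align 2) → ends 92
c at 92 (size 2, align 2) → ends 94
m11 at 94 (size 1, align 1) → ends 95
d at 95 (size 1, align 1) → ends 96
total 96 bytes, alignment 8
104 − 96 = 8

8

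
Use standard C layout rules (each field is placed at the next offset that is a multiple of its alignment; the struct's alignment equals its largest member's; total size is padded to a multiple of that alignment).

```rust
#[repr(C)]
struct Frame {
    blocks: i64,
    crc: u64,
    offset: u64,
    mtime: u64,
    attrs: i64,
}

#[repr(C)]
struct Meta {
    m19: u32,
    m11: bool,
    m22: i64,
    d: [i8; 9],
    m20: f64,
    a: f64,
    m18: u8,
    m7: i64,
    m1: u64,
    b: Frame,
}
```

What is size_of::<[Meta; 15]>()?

1680

Frame: @0: blocks [8B, align 8] → 8; @8: crc [8B, align 8] → 16; @16: offset [8B, align 8] → 24; @24: mtime [8B, align 8] → 32; @32: attrs [8B, align 8] → 40; size 40, align 8
@0: m19 [4B, align 4] → 4
@4: m11 [1B, align 1] → 5
+3 pad (align 8)
@8: m22 [8B, align 8] → 16
@16: d [9B, align 1] → 25
+7 pad (align 8)
@32: m20 [8B, align 8] → 40
@40: a [8B, align 8] → 48
@48: m18 [1B, align 1] → 49
+7 pad (align 8)
@56: m7 [8B, align 8] → 64
@64: m1 [8B, align 8] → 72
@72: b [40B, align 8] → 112
size 112, align 8
array of 15: 15 × 112 = 1680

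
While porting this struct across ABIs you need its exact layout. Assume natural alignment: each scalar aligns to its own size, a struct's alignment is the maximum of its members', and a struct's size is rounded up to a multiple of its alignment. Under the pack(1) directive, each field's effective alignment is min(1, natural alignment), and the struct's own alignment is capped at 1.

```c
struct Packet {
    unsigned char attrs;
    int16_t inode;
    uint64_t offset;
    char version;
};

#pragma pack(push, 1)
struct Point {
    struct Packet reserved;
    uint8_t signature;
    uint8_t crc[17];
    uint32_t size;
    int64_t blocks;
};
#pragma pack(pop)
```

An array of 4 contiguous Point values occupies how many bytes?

Packet: @0: attrs [1B, align 1] → 1; +1 pad (align 2); @2: inode [2B, align 2] → 4; +4 pad (align 8); @8: offset [8B, align 8] → 16; @16: version [1B, align 1] → 17; +7 tail pad (align 8); size 24, align 8
@0: reserved [24B, align 1] → 24
@24: signature [1B, align 1] → 25
@25: crc [17B, align 1] → 42
@42: size [4B, align 1] → 46
@46: blocks [8B, align 1] → 54
size 54, align 1
array of 4: 4 × 54 = 216

216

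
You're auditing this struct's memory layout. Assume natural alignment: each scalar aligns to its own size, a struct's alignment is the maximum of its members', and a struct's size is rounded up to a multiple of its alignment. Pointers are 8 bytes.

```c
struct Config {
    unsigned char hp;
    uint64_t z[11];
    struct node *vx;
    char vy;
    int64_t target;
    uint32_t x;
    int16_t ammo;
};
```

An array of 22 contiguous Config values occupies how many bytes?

2816

0..1  hp  (1B, 1-aligned)
1..8  -- padding (7B)
8..96  z  (88B, 8-aligned)
96..104  vx  (8B, 8-aligned)
104..105  vy  (1B, 1-aligned)
105..112  -- padding (7B)
112..120  target  (8B, 8-aligned)
120..124  x  (4B, 4-aligned)
124..126  ammo  (2B, 2-aligned)
126..128  -- tail padding (2B)
sizeof = 128, alignof = 8
array of 22: 22 × 128 = 2816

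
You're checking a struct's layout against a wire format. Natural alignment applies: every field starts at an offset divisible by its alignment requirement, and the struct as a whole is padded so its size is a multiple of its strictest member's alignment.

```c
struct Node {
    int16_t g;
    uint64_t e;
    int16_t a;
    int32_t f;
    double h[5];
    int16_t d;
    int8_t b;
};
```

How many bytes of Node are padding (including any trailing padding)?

0..2  g  (2B, 2-aligned)
2..8  -- padding (6B)
8..16  e  (8B, 8-aligned)
16..18  a  (2B, 2-aligned)
18..20  -- padding (2B)
20..24  f  (4B, 4-aligned)
24..64  h  (40B, 8-aligned)
64..66  d  (2B, 2-aligned)
66..67  b  (1B, 1-aligned)
67..72  -- tail padding (5B)
sizeof = 72, alignof = 8
data bytes 59, size 72 → padding 13

13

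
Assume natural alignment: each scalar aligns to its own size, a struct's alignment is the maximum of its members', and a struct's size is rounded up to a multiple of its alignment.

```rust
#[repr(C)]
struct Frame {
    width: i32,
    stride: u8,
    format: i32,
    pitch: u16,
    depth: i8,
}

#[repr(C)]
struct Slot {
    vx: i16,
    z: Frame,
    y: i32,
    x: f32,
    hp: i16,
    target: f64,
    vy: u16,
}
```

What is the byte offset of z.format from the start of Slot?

Frame: 0..4  width  (4B, 4-aligned); 4..5  stride  (1B, 1-aligned); 5..8  -- padding (3B); 8..12  format  (4B, 4-aligned); 12..14  pitch  (2B, 2-aligned); 14..15  depth  (1B, 1-aligned); 15..16  -- tail padding (1B); sizeof = 16, alignof = 4
0..2  vx  (2B, 2-aligned)
2..4  -- padding (2B)
4..20  z  (16B, 4-aligned)
within Frame: format at 8
4 + 8 = 12

12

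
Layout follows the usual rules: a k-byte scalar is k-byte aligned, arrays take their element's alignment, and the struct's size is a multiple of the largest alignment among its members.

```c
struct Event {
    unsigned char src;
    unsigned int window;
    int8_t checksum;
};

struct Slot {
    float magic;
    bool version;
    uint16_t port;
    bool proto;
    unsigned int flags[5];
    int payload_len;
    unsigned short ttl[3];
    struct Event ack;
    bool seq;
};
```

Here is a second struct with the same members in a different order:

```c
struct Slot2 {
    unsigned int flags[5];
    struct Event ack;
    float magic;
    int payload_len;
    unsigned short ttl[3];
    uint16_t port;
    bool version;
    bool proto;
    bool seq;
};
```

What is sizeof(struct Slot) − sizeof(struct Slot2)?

Event: src at 0 (size 1, align 1) → ends 1; pad 3 to align 4 for window; window at 4 (size 4, align 4) → ends 8; checksum at 8 (size 1, align 1) → ends 9; tail pad 3 to reach multiple of 4; total 12 bytes, alignment 4
magic at 0 (size 4, align 4) → ends 4
version at 4 (size 1, align 1) → ends 5
pad 1 to align 2 for port
port at 6 (size 2, align 2) → ends 8
proto at 8 (size 1, align 1) → ends 9
pad 3 to align 4 for flags
flags at 12 (size 20, align 4) → ends 32
payload_len at 32 (size 4, align 4) → ends 36
ttl at 36 (size 6, align 2) → ends 42
pad 2 to align 4 for ack
ack at 44 (size 12, align 4) → ends 56
seq at 56 (size 1, align 1) → ends 57
tail pad 3 to reach multiple of 4
total 60 bytes, alignment 4
— Slot2 —
flags at 0 (size 20, align 4) → ends 20
ack at 20 (size 12, align 4) → ends 32
magic at 32 (size 4, align 4) → ends 36
payload_len at 36 (size 4, align 4) → ends 40
ttl at 40 (size 6, align 2) → ends 46
port at 46 (size 2, align 2) → ends 48
version at 48 (size 1, align 1) → ends 49
proto at 49 (size 1, align 1) → ends 50
seq at 50 (size 1, align 1) → ends 51
tail pad 1 to reach multiple of 4
total 52 bytes, alignment 4
60 − 52 = 8

8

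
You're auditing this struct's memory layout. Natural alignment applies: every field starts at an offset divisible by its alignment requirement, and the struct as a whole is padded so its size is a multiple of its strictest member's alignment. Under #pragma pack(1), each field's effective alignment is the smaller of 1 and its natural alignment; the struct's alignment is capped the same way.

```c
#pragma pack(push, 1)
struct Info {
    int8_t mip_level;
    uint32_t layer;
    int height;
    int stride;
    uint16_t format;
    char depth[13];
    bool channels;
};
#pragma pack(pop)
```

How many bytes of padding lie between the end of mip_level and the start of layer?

0..1  mip_level  (1B, 1-aligned)
1..5  layer  (4B, 1-aligned)

0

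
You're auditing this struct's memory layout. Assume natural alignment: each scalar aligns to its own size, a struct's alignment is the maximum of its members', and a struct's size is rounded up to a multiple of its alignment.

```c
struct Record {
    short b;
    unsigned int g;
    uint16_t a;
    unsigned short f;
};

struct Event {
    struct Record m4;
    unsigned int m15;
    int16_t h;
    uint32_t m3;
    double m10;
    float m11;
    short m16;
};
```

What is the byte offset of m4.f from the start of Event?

10

Record: 0..2  b  (2B, 2-aligned); 2..4  -- padding (2B); 4..8  g  (4B, 4-aligned); 8..10  a  (2B, 2-aligned); 10..12  f  (2B, 2-aligned); sizeof = 12, alignof = 4
0..12  m4  (12B, 4-aligned)
within Record: f at 10
0 + 10 = 10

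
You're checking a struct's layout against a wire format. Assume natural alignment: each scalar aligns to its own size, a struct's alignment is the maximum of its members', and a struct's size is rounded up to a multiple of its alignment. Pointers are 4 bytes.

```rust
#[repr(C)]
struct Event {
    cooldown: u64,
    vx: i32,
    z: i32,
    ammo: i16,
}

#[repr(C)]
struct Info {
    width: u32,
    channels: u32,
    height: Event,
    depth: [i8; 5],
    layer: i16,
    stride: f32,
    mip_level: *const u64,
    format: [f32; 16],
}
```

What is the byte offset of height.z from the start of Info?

Event: cooldown at 0 (size 8, align 8) → ends 8; vx at 8 (size 4, align 4) → ends 12; z at 12 (size 4, align 4) → ends 16; ammo at 16 (size 2, align 2) → ends 18; tail pad 6 to reach multiple of 8; total 24 bytes, alignment 8
width at 0 (size 4, align 4) → ends 4
channels at 4 (size 4, align 4) → ends 8
height at 8 (size 24, align 8) → ends 32
within Event: z at 12
8 + 12 = 20

20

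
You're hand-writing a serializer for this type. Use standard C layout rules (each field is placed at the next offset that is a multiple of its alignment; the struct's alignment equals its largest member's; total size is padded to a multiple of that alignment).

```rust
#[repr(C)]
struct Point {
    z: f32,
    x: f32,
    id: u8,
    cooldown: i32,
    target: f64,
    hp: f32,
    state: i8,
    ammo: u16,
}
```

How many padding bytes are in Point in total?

@0: z [4B, align 4] → 4
@4: x [4B, align 4] → 8
@8: id [1B, align 1] → 9
+3 pad (align 4)
@12: cooldown [4B, align 4] → 16
@16: target [8B, align 8] → 24
@24: hp [4B, align 4] → 28
@28: state [1B, align 1] → 29
+1 pad (align 2)
@30: ammo [2B, align 2] → 32
size 32, align 8
data bytes 28, size 32 → padding 4

4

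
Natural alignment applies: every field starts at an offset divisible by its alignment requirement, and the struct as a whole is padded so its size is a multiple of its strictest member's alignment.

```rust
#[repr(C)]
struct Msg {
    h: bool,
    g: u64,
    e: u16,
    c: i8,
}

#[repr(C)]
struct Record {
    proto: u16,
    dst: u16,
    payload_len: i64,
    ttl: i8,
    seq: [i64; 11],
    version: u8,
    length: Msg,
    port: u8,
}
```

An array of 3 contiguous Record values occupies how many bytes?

456

Msg: h at 0 (size 1, align 1) → ends 1; pad 7 to align 8 for g; g at 8 (size 8, align 8) → ends 16; e at 16 (size 2, align 2) → ends 18; c at 18 (size 1, align 1) → ends 19; tail pad 5 to reach multiple of 8; total 24 bytes, alignment 8
proto at 0 (size 2, align 2) → ends 2
dst at 2 (size 2, align 2) → ends 4
pad 4 to align 8 for payload_len
payload_len at 8 (size 8, align 8) → ends 16
ttl at 16 (size 1, align 1) → ends 17
pad 7 to align 8 for seq
seq at 24 (size 88, align 8) → ends 112
version at 112 (size 1, align 1) → ends 113
pad 7 to align 8 for length
length at 120 (size 24, align 8) → ends 144
port at 144 (size 1, align 1) → ends 145
tail pad 7 to reach multiple of 8
total 152 bytes, alignment 8
array of 3: 3 × 152 = 456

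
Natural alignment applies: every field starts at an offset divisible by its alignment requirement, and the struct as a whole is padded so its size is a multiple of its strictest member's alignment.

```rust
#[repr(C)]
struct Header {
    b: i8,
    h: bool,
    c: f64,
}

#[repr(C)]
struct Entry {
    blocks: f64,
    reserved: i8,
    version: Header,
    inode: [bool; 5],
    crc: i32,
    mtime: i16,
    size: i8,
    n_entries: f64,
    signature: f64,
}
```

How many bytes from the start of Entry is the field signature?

Header: 0..1  b  (1B, 1-aligned); 1..2  h  (1B, 1-aligned); 2..8  -- padding (6B); 8..16  c  (8B, 8-aligned); sizeof = 16, alignof = 8
0..8  blocks  (8B, 8-aligned)
8..9  reserved  (1B, 1-aligned)
9..16  -- padding (7B)
16..32  version  (16B, 8-aligned)
32..37  inode  (5B, 1-aligned)
37..40  -- padding (3B)
40..44  crc  (4B, 4-aligned)
44..46  mtime  (2B, 2-aligned)
46..47  size  (1B, 1-aligned)
47..48  -- padding (1B)
48..56  n_entries  (8B, 8-aligned)
56..64  signature  (8B, 8-aligned)

56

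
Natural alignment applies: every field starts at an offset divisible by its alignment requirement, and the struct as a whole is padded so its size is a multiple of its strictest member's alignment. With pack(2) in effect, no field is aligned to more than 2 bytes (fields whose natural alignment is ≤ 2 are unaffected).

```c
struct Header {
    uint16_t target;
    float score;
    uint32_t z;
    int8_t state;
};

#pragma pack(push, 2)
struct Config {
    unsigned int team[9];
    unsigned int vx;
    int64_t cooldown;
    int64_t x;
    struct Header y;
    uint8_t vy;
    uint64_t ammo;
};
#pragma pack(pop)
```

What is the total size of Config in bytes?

82 bytes

Header: 0..2  target  (2B, 2-aligned); 2..4  -- padding (2B); 4..8  score  (4B, 4-aligned); 8..12  z  (4B, 4-aligned); 12..13  state  (1B, 1-aligned); 13..16  -- tail padding (3B); sizeof = 16, alignof = 4
0..36  team  (36B, 2-aligned)
36..40  vx  (4B, 2-aligned)
40..48  cooldown  (8B, 2-aligned)
48..56  x  (8B, 2-aligned)
56..72  y  (16B, 2-aligned)
72..73  vy  (1B, 1-aligned)
73..74  -- padding (1B)
74..82  ammo  (8B, 2-aligned)
sizeof = 82, alignof = 2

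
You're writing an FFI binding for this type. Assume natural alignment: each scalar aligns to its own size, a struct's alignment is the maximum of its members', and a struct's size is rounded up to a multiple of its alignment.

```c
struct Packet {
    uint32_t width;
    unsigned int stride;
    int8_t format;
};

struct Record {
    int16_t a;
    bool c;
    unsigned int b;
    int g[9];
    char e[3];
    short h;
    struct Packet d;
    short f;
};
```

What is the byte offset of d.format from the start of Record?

Packet: width at 0 (size 4, align 4) → ends 4; stride at 4 (size 4, align 4) → ends 8; format at 8 (size 1, align 1) → ends 9; tail pad 3 to reach multiple of 4; total 12 bytes, alignment 4
a at 0 (size 2, align 2) → ends 2
c at 2 (size 1, align 1) → ends 3
pad 1 to align 4 for b
b at 4 (size 4, align 4) → ends 8
g at 8 (size 36, align 4) → ends 44
e at 44 (size 3, align 1) → ends 47
pad 1 to align 2 for h
h at 48 (size 2, align 2) → ends 50
pad 2 to align 4 for d
d at 52 (size 12, align 4) → ends 64
within Packet: format at 8
52 + 8 = 60

60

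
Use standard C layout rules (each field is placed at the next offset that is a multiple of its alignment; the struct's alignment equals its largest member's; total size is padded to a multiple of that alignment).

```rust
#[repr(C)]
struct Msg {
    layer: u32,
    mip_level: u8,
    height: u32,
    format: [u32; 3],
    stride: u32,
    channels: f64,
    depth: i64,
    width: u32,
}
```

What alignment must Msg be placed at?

member alignments: layer=4, mip_level=1, height=4, format=4, stride=4, channels=8, depth=8, width=4
max = 8

8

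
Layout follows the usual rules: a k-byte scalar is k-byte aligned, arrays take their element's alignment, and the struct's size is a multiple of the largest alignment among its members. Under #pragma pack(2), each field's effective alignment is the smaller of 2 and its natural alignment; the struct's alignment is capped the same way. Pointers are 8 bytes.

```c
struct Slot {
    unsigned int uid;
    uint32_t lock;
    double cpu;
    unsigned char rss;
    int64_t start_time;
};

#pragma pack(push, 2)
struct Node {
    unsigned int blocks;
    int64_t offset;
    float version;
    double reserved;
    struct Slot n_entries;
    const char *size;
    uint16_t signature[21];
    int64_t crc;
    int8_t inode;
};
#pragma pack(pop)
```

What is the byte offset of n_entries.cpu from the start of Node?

Slot: 0..4  uid  (4B, 4-aligned); 4..8  lock  (4B, 4-aligned); 8..16  cpu  (8B, 8-aligned); 16..17  rss  (1B, 1-aligned); 17..24  -- padding (7B); 24..32  start_time  (8B, 8-aligned); sizeof = 32, alignof = 8
0..4  blocks  (4B, 2-aligned)
4..12  offset  (8B, 2-aligned)
12..16  version  (4B, 2-aligned)
16..24  reserved  (8B, 2-aligned)
24..56  n_entries  (32B, 2-aligned)
within Slot: cpu at 8
24 + 8 = 32

32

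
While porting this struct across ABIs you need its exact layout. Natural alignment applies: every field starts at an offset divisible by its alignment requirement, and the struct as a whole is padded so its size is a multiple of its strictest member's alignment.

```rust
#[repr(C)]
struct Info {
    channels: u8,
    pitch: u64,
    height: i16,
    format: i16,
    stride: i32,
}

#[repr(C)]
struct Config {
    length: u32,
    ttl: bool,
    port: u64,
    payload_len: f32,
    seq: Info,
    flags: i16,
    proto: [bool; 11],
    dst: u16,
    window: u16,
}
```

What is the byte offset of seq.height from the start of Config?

40

Info: 0..1  channels  (1B, 1-aligned); 1..8  -- padding (7B); 8..16  pitch  (8B, 8-aligned); 16..18  height  (2B, 2-aligned); 18..20  format  (2B, 2-aligned); 20..24  stride  (4B, 4-aligned); sizeof = 24, alignof = 8
0..4  length  (4B, 4-aligned)
4..5  ttl  (1B, 1-aligned)
5..8  -- padding (3B)
8..16  port  (8B, 8-aligned)
16..20  payload_len  (4B, 4-aligned)
20..24  -- padding (4B)
24..48  seq  (24B, 8-aligned)
within Info: height at 16
24 + 16 = 40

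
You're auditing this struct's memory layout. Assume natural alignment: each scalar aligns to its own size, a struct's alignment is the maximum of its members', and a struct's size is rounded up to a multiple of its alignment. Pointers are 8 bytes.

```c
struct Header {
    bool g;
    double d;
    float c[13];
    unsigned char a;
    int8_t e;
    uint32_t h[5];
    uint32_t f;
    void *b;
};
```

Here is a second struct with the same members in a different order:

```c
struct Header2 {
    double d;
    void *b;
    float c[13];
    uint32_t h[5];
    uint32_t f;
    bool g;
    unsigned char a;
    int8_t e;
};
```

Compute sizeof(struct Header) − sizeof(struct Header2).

8

0..1  g  (1B, 1-aligned)
1..8  -- padding (7B)
8..16  d  (8B, 8-aligned)
16..68  c  (52B, 4-aligned)
68..69  a  (1B, 1-aligned)
69..70  e  (1B, 1-aligned)
70..72  -- padding (2B)
72..92  h  (20B, 4-aligned)
92..96  f  (4B, 4-aligned)
96..104  b  (8B, 8-aligned)
sizeof = 104, alignof = 8
— Header2 —
0..8  d  (8B, 8-aligned)
8..16  b  (8B, 8-aligned)
16..68  c  (52B, 4-aligned)
68..88  h  (20B, 4-aligned)
88..92  f  (4B, 4-aligned)
92..93  g  (1B, 1-aligned)
93..94  a  (1B, 1-aligned)
94..95  e  (1B, 1-aligned)
95..96  -- tail padding (1B)
sizeof = 96, alignof = 8
104 − 96 = 8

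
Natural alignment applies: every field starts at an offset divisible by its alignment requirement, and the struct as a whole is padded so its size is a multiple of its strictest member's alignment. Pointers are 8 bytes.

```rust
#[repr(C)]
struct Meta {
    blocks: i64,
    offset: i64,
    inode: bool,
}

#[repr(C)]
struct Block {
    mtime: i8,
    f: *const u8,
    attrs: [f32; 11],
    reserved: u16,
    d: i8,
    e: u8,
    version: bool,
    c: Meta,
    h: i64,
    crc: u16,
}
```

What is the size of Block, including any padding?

Meta: 0..8  blocks  (8B, 8-aligned); 8..16  offset  (8B, 8-aligned); 16..17  inode  (1B, 1-aligned); 17..24  -- tail padding (7B); sizeof = 24, alignof = 8
0..1  mtime  (1B, 1-aligned)
1..8  -- padding (7B)
8..16  f  (8B, 8-aligned)
16..60  attrs  (44B, 4-aligned)
60..62  reserved  (2B, 2-aligned)
62..63  d  (1B, 1-aligned)
63..64  e  (1B, 1-aligned)
64..65  version  (1B, 1-aligned)
65..72  -- padding (7B)
72..96  c  (24B, 8-aligned)
96..104  h  (8B, 8-aligned)
104..106  crc  (2B, 2-aligned)
106..112  -- tail padding (6B)
sizeof = 112, alignof = 8

112 bytes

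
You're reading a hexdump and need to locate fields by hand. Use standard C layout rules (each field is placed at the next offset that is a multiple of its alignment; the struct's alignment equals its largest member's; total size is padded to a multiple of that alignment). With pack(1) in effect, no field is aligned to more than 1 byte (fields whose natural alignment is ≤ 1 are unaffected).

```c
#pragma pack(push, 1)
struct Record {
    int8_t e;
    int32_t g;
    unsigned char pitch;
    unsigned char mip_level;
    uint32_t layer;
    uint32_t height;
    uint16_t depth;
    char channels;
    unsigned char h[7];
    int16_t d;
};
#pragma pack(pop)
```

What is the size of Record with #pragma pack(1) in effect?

e at 0 (size 1, align 1) → ends 1
g at 1 (size 4, align 1) → ends 5
pitch at 5 (size 1, align 1) → ends 6
mip_level at 6 (size 1, align 1) → ends 7
layer at 7 (size 4, align 1) → ends 11
height at 11 (size 4, align 1) → ends 15
depth at 15 (size 2, align 1) → ends 17
channels at 17 (size 1, align 1) → ends 18
h at 18 (size 7, align 1) → ends 25
d at 25 (size 2, align 1) → ends 27
total 27 bytes, alignment 1

27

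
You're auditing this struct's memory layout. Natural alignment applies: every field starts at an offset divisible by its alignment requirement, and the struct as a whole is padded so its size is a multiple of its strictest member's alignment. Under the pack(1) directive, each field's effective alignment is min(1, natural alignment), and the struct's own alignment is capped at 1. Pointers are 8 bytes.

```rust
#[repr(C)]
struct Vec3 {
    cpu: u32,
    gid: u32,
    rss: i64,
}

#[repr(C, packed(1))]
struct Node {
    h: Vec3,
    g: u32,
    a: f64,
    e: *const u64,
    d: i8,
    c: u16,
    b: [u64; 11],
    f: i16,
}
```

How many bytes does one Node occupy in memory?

129

Vec3: @0: cpu [4B, align 4] → 4; @4: gid [4B, align 4] → 8; @8: rss [8B, align 8] → 16; size 16, align 8
@0: h [16B, align 1] → 16
@16: g [4B, align 1] → 20
@20: a [8B, align 1] → 28
@28: e [8B, align 1] → 36
@36: d [1B, align 1] → 37
@37: c [2B, align 1] → 39
@39: b [88B, align 1] → 127
@127: f [2B, align 1] → 129
size 129, align 1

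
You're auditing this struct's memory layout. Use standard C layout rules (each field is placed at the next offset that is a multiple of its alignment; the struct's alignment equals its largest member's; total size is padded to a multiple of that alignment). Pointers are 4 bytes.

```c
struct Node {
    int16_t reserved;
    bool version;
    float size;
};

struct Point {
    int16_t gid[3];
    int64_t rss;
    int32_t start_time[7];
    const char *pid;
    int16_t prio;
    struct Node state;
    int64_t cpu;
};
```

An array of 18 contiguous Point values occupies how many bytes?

1296

Node: 0..2  reserved  (2B, 2-aligned); 2..3  version  (1B, 1-aligned); 3..4  -- padding (1B); 4..8  size  (4B, 4-aligned); sizeof = 8, alignof = 4
0..6  gid  (6B, 2-aligned)
6..8  -- padding (2B)
8..16  rss  (8B, 8-aligned)
16..44  start_time  (28B, 4-aligned)
44..48  pid  (4B, 4-aligned)
48..50  prio  (2B, 2-aligned)
50..52  -- padding (2B)
52..60  state  (8B, 4-aligned)
60..64  -- padding (4B)
64..72  cpu  (8B, 8-aligned)
sizeof = 72, alignof = 8
array of 18: 18 × 72 = 1296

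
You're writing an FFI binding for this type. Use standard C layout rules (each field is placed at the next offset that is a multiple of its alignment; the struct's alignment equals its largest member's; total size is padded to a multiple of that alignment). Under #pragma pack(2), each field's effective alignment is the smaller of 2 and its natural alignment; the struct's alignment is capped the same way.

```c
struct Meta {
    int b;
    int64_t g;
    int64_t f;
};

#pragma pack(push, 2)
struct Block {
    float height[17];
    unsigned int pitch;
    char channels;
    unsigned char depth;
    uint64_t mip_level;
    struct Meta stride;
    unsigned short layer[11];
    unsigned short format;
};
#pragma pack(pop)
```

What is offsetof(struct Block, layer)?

Meta: b at 0 (size 4, align 4) → ends 4; pad 4 to align 8 for g; g at 8 (size 8, align 8) → ends 16; f at 16 (size 8, align 8) → ends 24; total 24 bytes, alignment 8
height at 0 (size 68, align 2) → ends 68
pitch at 68 (size 4, align 2) → ends 72
channels at 72 (size 1, align 1) → ends 73
depth at 73 (size 1, align 1) → ends 74
mip_level at 74 (size 8, align 2) → ends 82
stride at 82 (size 24, align 2) → ends 106
layer at 106 (size 22, align 2) → ends 128

106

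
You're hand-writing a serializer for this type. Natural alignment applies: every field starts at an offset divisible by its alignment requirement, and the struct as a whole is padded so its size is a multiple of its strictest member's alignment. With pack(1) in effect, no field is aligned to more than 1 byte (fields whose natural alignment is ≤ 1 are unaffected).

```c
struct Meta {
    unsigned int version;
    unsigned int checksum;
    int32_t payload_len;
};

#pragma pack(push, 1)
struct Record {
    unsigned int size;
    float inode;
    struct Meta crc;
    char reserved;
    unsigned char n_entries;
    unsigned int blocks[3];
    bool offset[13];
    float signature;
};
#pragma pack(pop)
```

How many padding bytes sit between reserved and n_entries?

Meta: version at 0 (size 4, align 4) → ends 4; checksum at 4 (size 4, align 4) → ends 8; payload_len at 8 (size 4, align 4) → ends 12; total 12 bytes, alignment 4
size at 0 (size 4, align 1) → ends 4
inode at 4 (size 4, align 1) → ends 8
crc at 8 (size 12, align 1) → ends 20
reserved at 20 (size 1, align 1) → ends 21
n_entries at 21 (size 1, align 1) → ends 22

0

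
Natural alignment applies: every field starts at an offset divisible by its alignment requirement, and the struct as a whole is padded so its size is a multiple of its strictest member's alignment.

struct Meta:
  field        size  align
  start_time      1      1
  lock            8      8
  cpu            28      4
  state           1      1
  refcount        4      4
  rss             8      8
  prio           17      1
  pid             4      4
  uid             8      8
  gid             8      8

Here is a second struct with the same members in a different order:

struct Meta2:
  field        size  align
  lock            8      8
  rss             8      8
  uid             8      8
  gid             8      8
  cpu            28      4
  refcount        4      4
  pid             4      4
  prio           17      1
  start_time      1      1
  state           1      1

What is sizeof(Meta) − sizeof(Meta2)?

0..1  start_time  (1B, 1-aligned)
1..8  -- padding (7B)
8..16  lock  (8B, 8-aligned)
16..44  cpu  (28B, 4-aligned)
44..45  state  (1B, 1-aligned)
45..48  -- padding (3B)
48..52  refcount  (4B, 4-aligned)
52..56  -- padding (4B)
56..64  rss  (8B, 8-aligned)
64..81  prio  (17B, 1-aligned)
81..84  -- padding (3B)
84..88  pid  (4B, 4-aligned)
88..96  uid  (8B, 8-aligned)
96..104  gid  (8B, 8-aligned)
sizeof = 104, alignof = 8
— Meta2 —
0..8  lock  (8B, 8-aligned)
8..16  rss  (8B, 8-aligned)
16..24  uid  (8B, 8-aligned)
24..32  gid  (8B, 8-aligned)
32..60  cpu  (28B, 4-aligned)
60..64  refcount  (4B, 4-aligned)
64..68  pid  (4B, 4-aligned)
68..85  prio  (17B, 1-aligned)
85..86  start_time  (1B, 1-aligned)
86..87  state  (1B, 1-aligned)
87..88  -- tail padding (1B)
sizeof = 88, alignof = 8
104 − 88 = 16

16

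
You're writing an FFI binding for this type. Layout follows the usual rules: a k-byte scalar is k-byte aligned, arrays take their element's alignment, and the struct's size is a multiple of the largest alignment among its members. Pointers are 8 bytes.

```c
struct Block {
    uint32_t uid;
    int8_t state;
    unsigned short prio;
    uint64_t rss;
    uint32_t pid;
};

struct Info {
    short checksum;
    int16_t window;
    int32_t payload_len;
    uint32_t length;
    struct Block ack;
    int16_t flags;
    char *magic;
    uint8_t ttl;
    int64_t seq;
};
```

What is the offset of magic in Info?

Block: 0..4  uid  (4B, 4-aligned); 4..5  state  (1B, 1-aligned); 5..6  -- padding (1B); 6..8  prio  (2B, 2-aligned); 8..16  rss  (8B, 8-aligned); 16..20  pid  (4B, 4-aligned); 20..24  -- tail padding (4B); sizeof = 24, alignof = 8
0..2  checksum  (2B, 2-aligned)
2..4  window  (2B, 2-aligned)
4..8  payload_len  (4B, 4-aligned)
8..12  length  (4B, 4-aligned)
12..16  -- padding (4B)
16..40  ack  (24B, 8-aligned)
40..42  flags  (2B, 2-aligned)
42..48  -- padding (6B)
48..56  magic  (8B, 8-aligned)

48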